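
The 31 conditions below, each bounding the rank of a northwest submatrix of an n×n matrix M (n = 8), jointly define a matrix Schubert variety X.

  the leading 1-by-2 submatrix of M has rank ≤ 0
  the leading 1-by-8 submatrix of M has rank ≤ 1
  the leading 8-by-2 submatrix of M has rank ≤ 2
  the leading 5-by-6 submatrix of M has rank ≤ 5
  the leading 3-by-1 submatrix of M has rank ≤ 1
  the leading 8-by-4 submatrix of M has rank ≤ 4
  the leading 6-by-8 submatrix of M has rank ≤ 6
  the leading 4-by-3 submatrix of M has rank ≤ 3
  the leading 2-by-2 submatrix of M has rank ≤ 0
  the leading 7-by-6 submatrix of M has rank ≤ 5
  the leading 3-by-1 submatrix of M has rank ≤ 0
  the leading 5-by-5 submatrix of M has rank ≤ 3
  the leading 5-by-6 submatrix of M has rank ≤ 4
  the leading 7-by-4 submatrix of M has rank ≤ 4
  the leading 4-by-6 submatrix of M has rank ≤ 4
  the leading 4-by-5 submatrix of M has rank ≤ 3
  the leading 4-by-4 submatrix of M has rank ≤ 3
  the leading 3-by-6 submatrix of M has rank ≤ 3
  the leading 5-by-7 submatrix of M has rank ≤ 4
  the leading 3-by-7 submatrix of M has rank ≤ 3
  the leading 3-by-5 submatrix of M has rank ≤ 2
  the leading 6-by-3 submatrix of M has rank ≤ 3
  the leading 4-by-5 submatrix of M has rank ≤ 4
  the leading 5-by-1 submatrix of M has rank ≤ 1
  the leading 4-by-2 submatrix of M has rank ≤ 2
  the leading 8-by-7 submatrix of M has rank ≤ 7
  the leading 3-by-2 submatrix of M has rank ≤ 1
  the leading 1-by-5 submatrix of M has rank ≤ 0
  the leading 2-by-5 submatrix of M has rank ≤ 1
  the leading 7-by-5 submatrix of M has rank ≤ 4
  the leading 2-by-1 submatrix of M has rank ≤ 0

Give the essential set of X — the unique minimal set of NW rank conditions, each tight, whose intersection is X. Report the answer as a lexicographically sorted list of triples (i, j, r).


Propagating the 31 rank bounds to every northwest block:

  0, 0, 0, 0, 0, 1, 1, 1
  0, 0, 1, 1, 1, 2, 2, 2
  0, 1, 2, 2, 2, 3, 3, 3
  1, 2, 3, 3, 3, 4, 4, 4
  1, 2, 3, 3, 3, 4, 4, 5
  1, 2, 3, 4, 4, 5, 5, 6
  1, 2, 3, 4, 4, 5, 6, 7
  1, 2, 3, 4, 5, 6, 7, 8

hence w(1..8) = (6, 3, 2, 1, 8, 4, 7, 5).

6 SE-corners of the 12-cell Rothe diagram give Ess(w):

[(1, 5, 0), (2, 2, 0), (3, 1, 0), (5, 5, 3), (5, 7, 4), (7, 5, 4)]


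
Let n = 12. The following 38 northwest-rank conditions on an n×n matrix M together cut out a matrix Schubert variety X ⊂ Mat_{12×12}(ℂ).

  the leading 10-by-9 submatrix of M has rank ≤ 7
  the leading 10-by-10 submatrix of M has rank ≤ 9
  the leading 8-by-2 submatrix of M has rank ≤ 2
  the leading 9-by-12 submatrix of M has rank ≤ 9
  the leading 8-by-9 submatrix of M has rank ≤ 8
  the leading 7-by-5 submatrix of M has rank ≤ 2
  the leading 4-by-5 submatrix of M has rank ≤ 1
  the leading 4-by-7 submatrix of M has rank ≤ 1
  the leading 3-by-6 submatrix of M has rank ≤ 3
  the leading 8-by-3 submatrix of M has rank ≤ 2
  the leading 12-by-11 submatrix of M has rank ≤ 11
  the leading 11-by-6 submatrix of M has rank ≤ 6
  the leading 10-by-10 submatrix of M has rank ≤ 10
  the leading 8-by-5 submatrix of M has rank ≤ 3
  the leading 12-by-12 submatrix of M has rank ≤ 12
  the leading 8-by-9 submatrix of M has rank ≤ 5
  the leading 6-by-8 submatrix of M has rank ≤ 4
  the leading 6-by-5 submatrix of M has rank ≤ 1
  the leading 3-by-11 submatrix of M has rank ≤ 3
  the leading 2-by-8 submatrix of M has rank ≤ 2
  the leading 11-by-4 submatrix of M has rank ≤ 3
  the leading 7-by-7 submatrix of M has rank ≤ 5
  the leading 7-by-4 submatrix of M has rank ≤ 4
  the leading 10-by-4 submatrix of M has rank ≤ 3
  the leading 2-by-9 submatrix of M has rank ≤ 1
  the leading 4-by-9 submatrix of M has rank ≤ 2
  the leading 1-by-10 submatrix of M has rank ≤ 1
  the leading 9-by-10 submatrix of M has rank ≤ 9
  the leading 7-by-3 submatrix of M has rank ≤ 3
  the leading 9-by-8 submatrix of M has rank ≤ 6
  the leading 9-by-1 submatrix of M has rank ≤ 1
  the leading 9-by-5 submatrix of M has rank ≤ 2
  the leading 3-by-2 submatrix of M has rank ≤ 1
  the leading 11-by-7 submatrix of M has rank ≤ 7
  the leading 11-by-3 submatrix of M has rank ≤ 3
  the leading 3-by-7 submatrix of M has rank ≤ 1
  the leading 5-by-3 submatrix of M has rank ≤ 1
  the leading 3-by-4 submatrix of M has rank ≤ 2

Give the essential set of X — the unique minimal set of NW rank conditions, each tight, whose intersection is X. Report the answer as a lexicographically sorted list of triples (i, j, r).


The tightest implied rank at each (i,j), from the 38 conditions:

  R[1]: 1, 1, 1, 1, 1, 1, 1, 1, 1, 1, 1, 1
  R[2]: 1, 1, 1, 1, 1, 1, 1, 1, 1, 2, 2, 2
  R[3]: 1, 1, 1, 1, 1, 1, 1, 2, 2, 3, 3, 3
  R[4]: 1, 1, 1, 1, 1, 1, 1, 2, 2, 3, 4, 4
  R[5]: 1, 1, 1, 1, 1, 2, 2, 3, 3, 4, 5, 5
  R[6]: 1, 1, 1, 1, 1, 2, 3, 4, 4, 5, 6, 6
  R[7]: 1, 2, 2, 2, 2, 3, 4, 5, 5, 6, 7, 7
  R[8]: 1, 2, 2, 2, 2, 3, 4, 5, 5, 6, 7, 8
  R[9]: 1, 2, 2, 2, 2, 3, 4, 5, 6, 7, 8, 9
  R[10]: 1, 2, 3, 3, 3, 4, 5, 6, 7, 8, 9, 10
  R[11]: 1, 2, 3, 3, 4, 5, 6, 7, 8, 9, 10, 11
  R[12]: 1, 2, 3, 4, 5, 6, 7, 8, 9, 10, 11, 12

hence w(1..12) = (1, 10, 8, 11, 6, 7, 2, 12, 9, 3, 5, 4).

Fulton essential set (7 of the 37 Rothe cells):

[(2, 9, 1), (4, 7, 1), (4, 9, 2), (6, 5, 1), (8, 9, 5), (9, 5, 2), (11, 4, 3)]


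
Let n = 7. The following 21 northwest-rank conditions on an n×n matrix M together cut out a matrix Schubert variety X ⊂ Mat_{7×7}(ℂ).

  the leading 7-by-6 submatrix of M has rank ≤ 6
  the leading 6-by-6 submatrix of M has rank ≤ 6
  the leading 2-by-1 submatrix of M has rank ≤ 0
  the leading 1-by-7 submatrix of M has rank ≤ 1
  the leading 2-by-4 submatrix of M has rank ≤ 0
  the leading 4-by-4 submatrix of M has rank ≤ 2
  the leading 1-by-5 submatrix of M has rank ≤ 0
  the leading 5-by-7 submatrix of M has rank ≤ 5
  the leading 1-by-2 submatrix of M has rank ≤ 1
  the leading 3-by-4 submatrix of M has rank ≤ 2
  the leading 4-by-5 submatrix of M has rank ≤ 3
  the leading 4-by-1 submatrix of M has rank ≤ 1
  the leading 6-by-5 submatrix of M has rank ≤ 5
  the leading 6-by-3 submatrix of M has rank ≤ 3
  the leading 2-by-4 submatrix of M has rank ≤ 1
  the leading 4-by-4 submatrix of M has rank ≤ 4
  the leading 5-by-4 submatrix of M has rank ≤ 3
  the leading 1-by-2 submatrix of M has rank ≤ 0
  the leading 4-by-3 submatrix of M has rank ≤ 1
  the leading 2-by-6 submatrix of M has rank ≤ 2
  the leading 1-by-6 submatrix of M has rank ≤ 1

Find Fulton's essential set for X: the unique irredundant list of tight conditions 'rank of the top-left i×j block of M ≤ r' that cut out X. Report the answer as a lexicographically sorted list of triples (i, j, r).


Rank table r_w(7×7) implied by the 21 constraints:

  i=1: 0 0 0 0 0 1 1
  i=2: 0 0 0 0 1 2 2
  i=3: 1 1 1 1 2 3 3
  i=4: 1 1 1 2 3 4 4
  i=5: 1 2 2 3 4 5 5
  i=6: 1 2 3 4 5 6 6
  i=7: 1 2 3 4 5 6 7

reading off 1-entries of Δ²R: w = (6, 5, 1, 4, 2, 3, 7).

ℓ(w)=11; the 3 essential cells (i,j,r):

[(1, 5, 0), (2, 4, 0), (4, 3, 1)]


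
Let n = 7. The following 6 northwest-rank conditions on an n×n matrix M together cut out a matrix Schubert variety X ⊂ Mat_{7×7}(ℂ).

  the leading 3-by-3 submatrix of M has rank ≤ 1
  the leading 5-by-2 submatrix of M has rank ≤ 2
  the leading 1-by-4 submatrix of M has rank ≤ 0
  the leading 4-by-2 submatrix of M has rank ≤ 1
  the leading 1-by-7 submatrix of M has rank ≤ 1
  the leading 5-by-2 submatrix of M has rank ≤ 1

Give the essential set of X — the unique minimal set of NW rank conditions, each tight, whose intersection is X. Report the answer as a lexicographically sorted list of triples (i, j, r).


Computing R[i][j] = min implied NW-rank bound (n=7, 6 conditions):

  row 1: 0 0 0 0 1 1 1
  row 2: 1 1 1 1 2 2 2
  row 3: 1 1 1 2 3 3 3
  row 4: 1 1 2 3 4 4 4
  row 5: 1 1 2 3 4 5 5
  row 6: 1 2 3 4 5 6 6
  row 7: 1 2 3 4 5 6 7

giving w = (5, 1, 4, 3, 6, 2, 7) via Δ²R.

3 SE-corners of the 8-cell Rothe diagram give Ess(w):

[(1, 4, 0), (3, 3, 1), (5, 2, 1)]


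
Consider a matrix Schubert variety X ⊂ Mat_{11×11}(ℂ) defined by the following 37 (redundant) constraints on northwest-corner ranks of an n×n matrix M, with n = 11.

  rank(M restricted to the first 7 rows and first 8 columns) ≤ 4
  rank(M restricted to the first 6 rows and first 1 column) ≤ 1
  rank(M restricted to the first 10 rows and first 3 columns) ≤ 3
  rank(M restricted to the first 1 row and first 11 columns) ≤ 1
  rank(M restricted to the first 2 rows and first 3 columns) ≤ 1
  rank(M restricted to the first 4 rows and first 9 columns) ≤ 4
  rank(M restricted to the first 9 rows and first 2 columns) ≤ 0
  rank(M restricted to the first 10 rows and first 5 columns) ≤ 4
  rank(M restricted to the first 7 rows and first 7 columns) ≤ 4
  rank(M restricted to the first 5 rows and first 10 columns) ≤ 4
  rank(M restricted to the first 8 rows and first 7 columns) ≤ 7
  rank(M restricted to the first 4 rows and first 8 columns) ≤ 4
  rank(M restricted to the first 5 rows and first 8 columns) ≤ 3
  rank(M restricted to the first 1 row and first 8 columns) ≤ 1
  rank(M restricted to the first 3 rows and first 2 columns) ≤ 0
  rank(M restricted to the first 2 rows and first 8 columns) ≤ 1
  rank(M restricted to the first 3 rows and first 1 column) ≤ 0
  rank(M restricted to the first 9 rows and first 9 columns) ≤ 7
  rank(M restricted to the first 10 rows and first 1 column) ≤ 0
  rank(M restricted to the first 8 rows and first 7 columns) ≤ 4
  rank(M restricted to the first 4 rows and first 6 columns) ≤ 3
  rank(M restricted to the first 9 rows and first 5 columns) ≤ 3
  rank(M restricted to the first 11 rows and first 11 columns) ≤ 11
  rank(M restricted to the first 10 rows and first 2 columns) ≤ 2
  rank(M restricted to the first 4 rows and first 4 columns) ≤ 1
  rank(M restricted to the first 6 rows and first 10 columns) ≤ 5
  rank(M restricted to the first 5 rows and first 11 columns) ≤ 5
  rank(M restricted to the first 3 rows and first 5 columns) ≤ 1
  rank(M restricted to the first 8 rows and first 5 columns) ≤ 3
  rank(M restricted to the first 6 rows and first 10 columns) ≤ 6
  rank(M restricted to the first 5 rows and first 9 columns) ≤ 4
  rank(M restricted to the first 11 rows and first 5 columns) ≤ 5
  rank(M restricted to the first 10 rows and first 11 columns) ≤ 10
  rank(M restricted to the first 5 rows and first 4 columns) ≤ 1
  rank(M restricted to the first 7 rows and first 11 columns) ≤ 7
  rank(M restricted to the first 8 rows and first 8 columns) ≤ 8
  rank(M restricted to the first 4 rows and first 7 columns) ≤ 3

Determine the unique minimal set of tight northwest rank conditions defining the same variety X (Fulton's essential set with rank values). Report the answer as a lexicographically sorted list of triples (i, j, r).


The tightest implied rank at each (i,j), from the 37 conditions:

  row 1: 0 0 1 1 1 1 1 1 1 1 1
  row 2: 0 0 1 1 1 1 1 1 2 2 2
  row 3: 0 0 1 1 1 2 2 2 3 3 3
  row 4: 0 0 1 1 2 3 3 3 4 4 4
  row 5: 0 0 1 1 2 3 3 3 4 4 5
  row 6: 0 0 1 2 3 4 4 4 5 5 6
  row 7: 0 0 1 2 3 4 4 4 5 6 7
  row 8: 0 0 1 2 3 4 4 5 6 7 8
  row 9: 0 0 1 2 3 4 5 6 7 8 9
  row 10: 0 1 2 3 4 5 6 7 8 9 10
  row 11: 1 2 3 4 5 6 7 8 9 10 11

reading off 1-entries of Δ²R: w = (3, 9, 6, 5, 11, 4, 10, 8, 7, 2, 1).

D(w) has 34 cells with 9 SE-corners; essential set:

[(2, 8, 1), (3, 5, 1), (5, 4, 1), (5, 8, 3), (5, 10, 4), (7, 8, 4), (8, 7, 4), (9, 2, 0), (10, 1, 0)]


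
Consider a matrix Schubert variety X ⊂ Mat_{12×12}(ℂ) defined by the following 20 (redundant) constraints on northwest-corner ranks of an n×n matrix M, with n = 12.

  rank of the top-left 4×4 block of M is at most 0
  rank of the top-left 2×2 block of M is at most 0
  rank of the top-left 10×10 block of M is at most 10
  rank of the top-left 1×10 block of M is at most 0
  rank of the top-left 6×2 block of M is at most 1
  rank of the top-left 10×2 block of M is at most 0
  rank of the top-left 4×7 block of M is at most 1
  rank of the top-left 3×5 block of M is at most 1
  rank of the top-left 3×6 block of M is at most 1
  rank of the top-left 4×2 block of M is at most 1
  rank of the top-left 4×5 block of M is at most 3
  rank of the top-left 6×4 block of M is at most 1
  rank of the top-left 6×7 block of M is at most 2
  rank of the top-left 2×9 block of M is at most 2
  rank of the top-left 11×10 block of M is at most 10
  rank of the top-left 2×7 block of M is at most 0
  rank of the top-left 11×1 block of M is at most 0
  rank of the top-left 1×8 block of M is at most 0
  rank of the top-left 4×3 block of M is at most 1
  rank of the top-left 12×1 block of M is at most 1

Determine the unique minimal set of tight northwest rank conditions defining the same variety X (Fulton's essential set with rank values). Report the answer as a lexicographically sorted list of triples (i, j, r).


Propagating the 20 rank bounds to every northwest block:

  0, 0, 0, 0, 0, 0, 0, 0, 0, 0, 1, 1
  0, 0, 0, 0, 0, 0, 0, 1, 1, 1, 2, 2
  0, 0, 0, 0, 1, 1, 1, 2, 2, 2, 3, 3
  0, 0, 0, 0, 1, 1, 1, 2, 3, 3, 4, 4
  0, 0, 1, 1, 2, 2, 2, 3, 4, 4, 5, 5
  0, 0, 1, 1, 2, 2, 2, 3, 4, 5, 6, 6
  0, 0, 1, 2, 3, 3, 3, 4, 5, 6, 7, 7
  0, 0, 1, 2, 3, 4, 4, 5, 6, 7, 8, 8
  0, 0, 1, 2, 3, 4, 5, 6, 7, 8, 9, 9
  0, 0, 1, 2, 3, 4, 5, 6, 7, 8, 9, 10
  0, 1, 2, 3, 4, 5, 6, 7, 8, 9, 10, 11
  1, 2, 3, 4, 5, 6, 7, 8, 9, 10, 11, 12

giving w = (11, 8, 5, 9, 3, 10, 4, 6, 7, 12, 2, 1) via Δ²R.

8 SE-corners of the 43-cell Rothe diagram give Ess(w):

[(1, 10, 0), (2, 7, 0), (4, 4, 0), (4, 7, 1), (6, 4, 1), (6, 7, 2), (10, 2, 0), (11, 1, 0)]


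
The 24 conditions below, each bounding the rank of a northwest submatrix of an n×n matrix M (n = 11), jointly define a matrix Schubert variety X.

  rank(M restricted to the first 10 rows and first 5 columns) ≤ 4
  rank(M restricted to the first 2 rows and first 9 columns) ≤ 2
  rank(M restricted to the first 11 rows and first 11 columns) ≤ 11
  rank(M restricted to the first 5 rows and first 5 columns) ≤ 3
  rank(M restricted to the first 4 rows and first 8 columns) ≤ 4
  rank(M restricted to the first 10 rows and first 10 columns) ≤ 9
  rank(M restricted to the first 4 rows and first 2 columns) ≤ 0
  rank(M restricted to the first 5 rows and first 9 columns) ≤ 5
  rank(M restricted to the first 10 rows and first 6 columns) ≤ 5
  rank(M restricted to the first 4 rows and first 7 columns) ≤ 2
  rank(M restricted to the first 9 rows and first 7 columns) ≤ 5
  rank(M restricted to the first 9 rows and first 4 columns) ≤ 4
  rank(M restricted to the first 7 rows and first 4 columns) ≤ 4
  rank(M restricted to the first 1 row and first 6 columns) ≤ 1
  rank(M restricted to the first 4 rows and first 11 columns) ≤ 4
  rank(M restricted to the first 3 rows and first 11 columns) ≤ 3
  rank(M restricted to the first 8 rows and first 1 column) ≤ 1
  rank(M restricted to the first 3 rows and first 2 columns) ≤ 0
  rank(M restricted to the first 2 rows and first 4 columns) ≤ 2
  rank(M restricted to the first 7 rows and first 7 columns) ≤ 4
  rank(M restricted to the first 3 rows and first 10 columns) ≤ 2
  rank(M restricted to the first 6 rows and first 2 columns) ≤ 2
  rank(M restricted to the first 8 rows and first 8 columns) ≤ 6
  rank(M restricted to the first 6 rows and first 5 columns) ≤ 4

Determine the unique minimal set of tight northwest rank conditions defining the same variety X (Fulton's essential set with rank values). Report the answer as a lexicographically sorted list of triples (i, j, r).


Recovering R(i,j) via the rank-extension bound from the 24 conditions:

  R[1]: 0, 0, 1, 1, 1, 1, 1, 1, 1, 1, 1
  R[2]: 0, 0, 1, 2, 2, 2, 2, 2, 2, 2, 2
  R[3]: 0, 0, 1, 2, 2, 2, 2, 2, 2, 2, 3
  R[4]: 0, 0, 1, 2, 2, 2, 2, 3, 3, 3, 4
  R[5]: 1, 1, 2, 3, 3, 3, 3, 4, 4, 4, 5
  R[6]: 1, 2, 3, 4, 4, 4, 4, 5, 5, 5, 6
  R[7]: 1, 2, 3, 4, 4, 4, 4, 5, 6, 6, 7
  R[8]: 1, 2, 3, 4, 4, 5, 5, 6, 7, 7, 8
  R[9]: 1, 2, 3, 4, 4, 5, 5, 6, 7, 8, 9
  R[10]: 1, 2, 3, 4, 4, 5, 6, 7, 8, 9, 10
  R[11]: 1, 2, 3, 4, 5, 6, 7, 8, 9, 10, 11

the unique w with this rank table is (3, 4, 11, 8, 1, 2, 9, 6, 10, 7, 5).

Fulton essential set (6 of the 24 Rothe cells):

[(3, 10, 2), (4, 2, 0), (4, 7, 2), (7, 7, 4), (9, 7, 5), (10, 5, 4)]


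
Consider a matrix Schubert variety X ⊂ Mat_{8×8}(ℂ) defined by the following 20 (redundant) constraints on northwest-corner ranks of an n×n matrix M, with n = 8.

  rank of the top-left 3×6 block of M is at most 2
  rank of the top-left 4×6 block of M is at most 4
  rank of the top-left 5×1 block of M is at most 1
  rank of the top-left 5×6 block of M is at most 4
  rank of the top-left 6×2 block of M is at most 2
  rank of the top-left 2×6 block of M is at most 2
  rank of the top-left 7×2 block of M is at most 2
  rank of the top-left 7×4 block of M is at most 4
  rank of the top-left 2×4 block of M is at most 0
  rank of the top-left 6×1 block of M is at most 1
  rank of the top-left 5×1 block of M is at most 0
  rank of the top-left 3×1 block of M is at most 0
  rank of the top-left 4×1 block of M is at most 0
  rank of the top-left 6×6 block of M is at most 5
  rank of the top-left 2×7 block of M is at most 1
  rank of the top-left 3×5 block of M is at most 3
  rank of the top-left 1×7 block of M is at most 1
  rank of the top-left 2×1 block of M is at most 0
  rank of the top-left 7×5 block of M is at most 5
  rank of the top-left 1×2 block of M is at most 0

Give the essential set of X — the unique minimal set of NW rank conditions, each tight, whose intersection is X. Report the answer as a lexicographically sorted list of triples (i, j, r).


Propagating the 20 rank bounds to every northwest block:

  R[1]: 0  0  0  0  1  1  1  1
  R[2]: 0  0  0  0  1  1  1  2
  R[3]: 0  1  1  1  2  2  2  3
  R[4]: 0  1  2  2  3  3  3  4
  R[5]: 0  1  2  3  4  4  4  5
  R[6]: 1  2  3  4  5  5  5  6
  R[7]: 1  2  3  4  5  6  6  7
  R[8]: 1  2  3  4  5  6  7  8

giving w = (5, 8, 2, 3, 4, 1, 6, 7) via Δ²R.

Fulton essential set (3 of the 13 Rothe cells):

[(2, 4, 0), (2, 7, 1), (5, 1, 0)]


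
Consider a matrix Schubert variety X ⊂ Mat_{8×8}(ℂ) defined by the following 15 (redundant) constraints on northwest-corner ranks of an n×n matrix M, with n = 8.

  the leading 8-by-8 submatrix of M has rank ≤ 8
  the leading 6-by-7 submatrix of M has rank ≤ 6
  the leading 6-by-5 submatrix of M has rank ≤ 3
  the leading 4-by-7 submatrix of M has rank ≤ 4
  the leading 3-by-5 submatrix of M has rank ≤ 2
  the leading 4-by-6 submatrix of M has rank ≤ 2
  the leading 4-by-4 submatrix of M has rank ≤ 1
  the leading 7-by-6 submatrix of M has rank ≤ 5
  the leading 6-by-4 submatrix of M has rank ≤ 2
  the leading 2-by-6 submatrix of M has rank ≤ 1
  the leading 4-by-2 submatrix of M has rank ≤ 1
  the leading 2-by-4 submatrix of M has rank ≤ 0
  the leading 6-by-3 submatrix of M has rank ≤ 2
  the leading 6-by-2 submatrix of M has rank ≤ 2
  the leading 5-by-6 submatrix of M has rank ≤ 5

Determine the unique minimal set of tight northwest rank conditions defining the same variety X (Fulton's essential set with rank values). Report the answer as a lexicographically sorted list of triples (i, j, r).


Propagating the 15 rank bounds to every northwest block:

  i=1: 0, 0, 0, 0, 1, 1, 1, 1
  i=2: 0, 0, 0, 0, 1, 1, 2, 2
  i=3: 1, 1, 1, 1, 2, 2, 3, 3
  i=4: 1, 1, 1, 1, 2, 2, 3, 4
  i=5: 1, 2, 2, 2, 3, 3, 4, 5
  i=6: 1, 2, 2, 2, 3, 4, 5, 6
  i=7: 1, 2, 3, 3, 4, 5, 6, 7
  i=8: 1, 2, 3, 4, 5, 6, 7, 8

giving w = (5, 7, 1, 8, 2, 6, 3, 4) via Δ²R.

5 SE-corners of the 15-cell Rothe diagram give Ess(w):

[(2, 4, 0), (2, 6, 1), (4, 4, 1), (4, 6, 2), (6, 4, 2)]


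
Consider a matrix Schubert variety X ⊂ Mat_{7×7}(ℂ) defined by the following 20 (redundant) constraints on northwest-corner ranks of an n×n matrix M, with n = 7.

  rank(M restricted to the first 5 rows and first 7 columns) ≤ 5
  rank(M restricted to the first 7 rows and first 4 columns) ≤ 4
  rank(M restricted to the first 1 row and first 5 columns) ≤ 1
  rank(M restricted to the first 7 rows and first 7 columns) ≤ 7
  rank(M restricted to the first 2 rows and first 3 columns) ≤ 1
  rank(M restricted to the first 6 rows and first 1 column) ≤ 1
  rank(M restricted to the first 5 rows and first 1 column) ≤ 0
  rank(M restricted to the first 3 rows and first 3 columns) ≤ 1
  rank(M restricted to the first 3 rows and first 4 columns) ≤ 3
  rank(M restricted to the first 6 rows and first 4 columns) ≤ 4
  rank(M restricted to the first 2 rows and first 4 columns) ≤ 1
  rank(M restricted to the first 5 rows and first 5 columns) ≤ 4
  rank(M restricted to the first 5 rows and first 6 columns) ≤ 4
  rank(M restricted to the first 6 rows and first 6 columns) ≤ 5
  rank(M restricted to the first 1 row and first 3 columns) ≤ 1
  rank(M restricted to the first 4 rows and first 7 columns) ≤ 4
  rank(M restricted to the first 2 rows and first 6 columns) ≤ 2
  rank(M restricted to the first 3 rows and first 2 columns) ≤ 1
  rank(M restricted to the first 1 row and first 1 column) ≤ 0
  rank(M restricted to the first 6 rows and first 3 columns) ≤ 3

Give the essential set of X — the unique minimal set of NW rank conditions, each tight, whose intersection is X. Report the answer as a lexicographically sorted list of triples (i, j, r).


Computing R[i][j] = min implied NW-rank bound (n=7, 20 conditions):

  R[1]: 0, 1, 1, 1, 1, 1, 1
  R[2]: 0, 1, 1, 1, 2, 2, 2
  R[3]: 0, 1, 1, 2, 3, 3, 3
  R[4]: 0, 1, 2, 3, 4, 4, 4
  R[5]: 0, 1, 2, 3, 4, 4, 5
  R[6]: 1, 2, 3, 4, 5, 5, 6
  R[7]: 1, 2, 3, 4, 5, 6, 7

so w = (2, 5, 4, 3, 7, 1, 6).

ℓ(w)=9; the 4 essential cells (i,j,r):

[(2, 4, 1), (3, 3, 1), (5, 1, 0), (5, 6, 4)]


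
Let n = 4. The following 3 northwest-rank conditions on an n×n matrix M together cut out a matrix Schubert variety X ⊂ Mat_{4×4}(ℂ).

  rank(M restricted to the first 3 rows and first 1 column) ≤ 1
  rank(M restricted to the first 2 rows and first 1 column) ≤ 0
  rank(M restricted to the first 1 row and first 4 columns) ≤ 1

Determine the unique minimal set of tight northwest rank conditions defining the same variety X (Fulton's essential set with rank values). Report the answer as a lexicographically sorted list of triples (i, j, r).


Recovering R(i,j) via the rank-extension bound from the 3 conditions:

  0, 1, 1, 1
  0, 1, 2, 2
  1, 2, 3, 3
  1, 2, 3, 4

giving w = (2, 3, 1, 4) via Δ²R.

1 SE-corner of the 2-cell Rothe diagram gives Ess(w):

[(2, 1, 0)]


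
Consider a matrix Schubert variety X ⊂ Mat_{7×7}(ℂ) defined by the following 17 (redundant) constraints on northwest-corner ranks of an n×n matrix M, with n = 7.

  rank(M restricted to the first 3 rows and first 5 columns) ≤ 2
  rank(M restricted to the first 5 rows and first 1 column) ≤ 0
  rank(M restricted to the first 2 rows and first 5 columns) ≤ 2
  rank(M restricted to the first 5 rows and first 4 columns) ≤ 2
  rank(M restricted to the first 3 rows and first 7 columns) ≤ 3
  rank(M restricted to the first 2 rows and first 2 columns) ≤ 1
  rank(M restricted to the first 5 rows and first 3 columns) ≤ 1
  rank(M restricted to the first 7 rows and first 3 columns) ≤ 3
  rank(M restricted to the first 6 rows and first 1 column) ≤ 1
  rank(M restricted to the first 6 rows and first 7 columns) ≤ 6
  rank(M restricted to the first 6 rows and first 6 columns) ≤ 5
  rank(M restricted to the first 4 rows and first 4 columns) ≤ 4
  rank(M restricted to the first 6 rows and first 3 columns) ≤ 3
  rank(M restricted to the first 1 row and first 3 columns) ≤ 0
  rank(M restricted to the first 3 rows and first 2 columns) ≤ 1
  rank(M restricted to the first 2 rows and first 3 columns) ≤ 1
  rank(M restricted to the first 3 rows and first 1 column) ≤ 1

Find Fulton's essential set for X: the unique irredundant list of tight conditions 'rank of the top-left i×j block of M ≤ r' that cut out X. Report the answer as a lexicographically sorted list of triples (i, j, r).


Recovering R(i,j) via the rank-extension bound from the 17 conditions:

  0 | 0 | 0 | 1 | 1 | 1 | 1
  0 | 1 | 1 | 2 | 2 | 2 | 2
  0 | 1 | 1 | 2 | 2 | 3 | 3
  0 | 1 | 1 | 2 | 3 | 4 | 4
  0 | 1 | 1 | 2 | 3 | 4 | 5
  1 | 2 | 2 | 3 | 4 | 5 | 6
  1 | 2 | 3 | 4 | 5 | 6 | 7

giving w = (4, 2, 6, 5, 7, 1, 3) via Δ²R.

D(w) has 11 cells with 4 SE-corners; essential set:

[(1, 3, 0), (3, 5, 2), (5, 1, 0), (5, 3, 1)]


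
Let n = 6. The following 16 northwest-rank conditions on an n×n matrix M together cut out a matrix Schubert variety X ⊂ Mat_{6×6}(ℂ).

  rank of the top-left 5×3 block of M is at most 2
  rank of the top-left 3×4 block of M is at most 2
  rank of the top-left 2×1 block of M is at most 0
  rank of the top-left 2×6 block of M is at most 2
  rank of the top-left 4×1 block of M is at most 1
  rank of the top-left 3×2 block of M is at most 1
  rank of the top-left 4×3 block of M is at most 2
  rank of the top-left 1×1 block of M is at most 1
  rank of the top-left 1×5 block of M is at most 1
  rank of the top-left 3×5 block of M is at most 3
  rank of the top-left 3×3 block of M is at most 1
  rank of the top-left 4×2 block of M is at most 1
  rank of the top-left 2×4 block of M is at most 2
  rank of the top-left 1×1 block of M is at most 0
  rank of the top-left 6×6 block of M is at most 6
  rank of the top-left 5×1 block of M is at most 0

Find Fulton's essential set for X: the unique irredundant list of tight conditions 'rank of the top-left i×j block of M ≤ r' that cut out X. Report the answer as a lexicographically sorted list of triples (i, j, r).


Computing R[i][j] = min implied NW-rank bound (n=6, 16 conditions):

  0, 1, 1, 1, 1, 1
  0, 1, 1, 2, 2, 2
  0, 1, 1, 2, 3, 3
  0, 1, 2, 3, 4, 4
  0, 1, 2, 3, 4, 5
  1, 2, 3, 4, 5, 6

second differences of R give the permutation w = (2, 4, 5, 3, 6, 1).

2 SE-corners of the 7-cell Rothe diagram give Ess(w):

[(3, 3, 1), (5, 1, 0)]


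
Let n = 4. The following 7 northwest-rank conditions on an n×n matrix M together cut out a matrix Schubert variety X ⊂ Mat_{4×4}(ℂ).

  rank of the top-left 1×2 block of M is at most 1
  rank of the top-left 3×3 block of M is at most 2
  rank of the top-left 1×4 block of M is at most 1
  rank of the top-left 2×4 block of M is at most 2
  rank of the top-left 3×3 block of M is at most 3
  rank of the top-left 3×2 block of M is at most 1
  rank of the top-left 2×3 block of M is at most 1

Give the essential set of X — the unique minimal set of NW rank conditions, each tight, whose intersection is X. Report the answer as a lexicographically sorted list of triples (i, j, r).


Rank table r_w(4×4) implied by the 7 constraints:

  R[1]: 1 1 1 1
  R[2]: 1 1 1 2
  R[3]: 1 1 2 3
  R[4]: 1 2 3 4

hence w(1..4) = (1, 4, 3, 2).

Fulton essential set (2 of the 3 Rothe cells):

[(2, 3, 1), (3, 2, 1)]


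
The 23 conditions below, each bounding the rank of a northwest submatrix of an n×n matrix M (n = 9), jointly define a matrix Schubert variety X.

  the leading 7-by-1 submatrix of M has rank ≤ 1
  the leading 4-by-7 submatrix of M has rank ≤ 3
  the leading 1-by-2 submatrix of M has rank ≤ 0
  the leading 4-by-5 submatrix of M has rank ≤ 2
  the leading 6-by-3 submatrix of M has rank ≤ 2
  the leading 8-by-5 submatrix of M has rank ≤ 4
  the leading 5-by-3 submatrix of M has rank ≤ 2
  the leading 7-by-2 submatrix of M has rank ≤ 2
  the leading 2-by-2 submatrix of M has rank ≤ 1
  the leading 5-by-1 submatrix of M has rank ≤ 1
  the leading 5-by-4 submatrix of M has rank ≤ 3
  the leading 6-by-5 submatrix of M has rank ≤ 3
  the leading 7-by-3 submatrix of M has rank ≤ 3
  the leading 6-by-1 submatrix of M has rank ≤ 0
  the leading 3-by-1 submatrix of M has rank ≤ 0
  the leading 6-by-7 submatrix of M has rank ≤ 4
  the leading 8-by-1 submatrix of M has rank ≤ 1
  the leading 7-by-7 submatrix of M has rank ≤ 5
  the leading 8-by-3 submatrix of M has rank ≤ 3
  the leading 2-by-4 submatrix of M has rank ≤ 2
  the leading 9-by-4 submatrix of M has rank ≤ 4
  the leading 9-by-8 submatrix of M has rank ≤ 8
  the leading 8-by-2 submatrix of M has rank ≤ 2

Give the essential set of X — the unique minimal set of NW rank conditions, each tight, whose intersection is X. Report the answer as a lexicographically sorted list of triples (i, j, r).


Reconstructing r_w from the 23 given conditions:

  i=1: 0 0 1 1 1 1 1 1 1
  i=2: 0 1 2 2 2 2 2 2 2
  i=3: 0 1 2 2 2 3 3 3 3
  i=4: 0 1 2 2 2 3 3 4 4
  i=5: 0 1 2 3 3 4 4 5 5
  i=6: 0 1 2 3 3 4 4 5 6
  i=7: 1 2 3 4 4 5 5 6 7
  i=8: 1 2 3 4 4 5 6 7 8
  i=9: 1 2 3 4 5 6 7 8 9

second differences of R give the permutation w = (3, 2, 6, 8, 4, 9, 1, 7, 5).

7 SE-corners of the 15-cell Rothe diagram give Ess(w):

[(1, 2, 0), (4, 5, 2), (4, 7, 3), (6, 1, 0), (6, 5, 3), (6, 7, 4), (8, 5, 4)]


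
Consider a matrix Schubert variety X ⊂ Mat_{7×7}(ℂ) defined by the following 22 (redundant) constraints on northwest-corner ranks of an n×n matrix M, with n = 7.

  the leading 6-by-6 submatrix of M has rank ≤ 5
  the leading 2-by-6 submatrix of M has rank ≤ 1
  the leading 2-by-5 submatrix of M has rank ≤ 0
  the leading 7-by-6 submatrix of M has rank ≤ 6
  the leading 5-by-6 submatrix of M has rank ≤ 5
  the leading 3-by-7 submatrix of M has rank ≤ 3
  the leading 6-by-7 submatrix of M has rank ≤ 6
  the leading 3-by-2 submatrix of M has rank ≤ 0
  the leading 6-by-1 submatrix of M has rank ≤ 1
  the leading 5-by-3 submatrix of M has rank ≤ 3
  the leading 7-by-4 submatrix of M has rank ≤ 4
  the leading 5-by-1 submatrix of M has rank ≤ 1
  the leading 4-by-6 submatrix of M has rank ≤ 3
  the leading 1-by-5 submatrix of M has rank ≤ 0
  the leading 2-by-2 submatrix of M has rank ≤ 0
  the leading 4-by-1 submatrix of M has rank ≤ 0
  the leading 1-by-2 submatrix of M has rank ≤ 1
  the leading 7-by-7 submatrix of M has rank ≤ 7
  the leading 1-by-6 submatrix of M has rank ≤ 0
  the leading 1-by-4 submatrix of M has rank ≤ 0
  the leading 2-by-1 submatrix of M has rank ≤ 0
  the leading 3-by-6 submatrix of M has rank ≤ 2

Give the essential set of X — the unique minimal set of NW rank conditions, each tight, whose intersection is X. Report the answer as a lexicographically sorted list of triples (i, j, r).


The tightest implied rank at each (i,j), from the 22 conditions:

  row 1: 0 0 0 0 0 0 1
  row 2: 0 0 0 0 0 1 2
  row 3: 0 0 1 1 1 2 3
  row 4: 0 1 2 2 2 3 4
  row 5: 1 2 3 3 3 4 5
  row 6: 1 2 3 4 4 5 6
  row 7: 1 2 3 4 5 6 7

so w = (7, 6, 3, 2, 1, 4, 5).

Fulton essential set (4 of the 14 Rothe cells):

[(1, 6, 0), (2, 5, 0), (3, 2, 0), (4, 1, 0)]


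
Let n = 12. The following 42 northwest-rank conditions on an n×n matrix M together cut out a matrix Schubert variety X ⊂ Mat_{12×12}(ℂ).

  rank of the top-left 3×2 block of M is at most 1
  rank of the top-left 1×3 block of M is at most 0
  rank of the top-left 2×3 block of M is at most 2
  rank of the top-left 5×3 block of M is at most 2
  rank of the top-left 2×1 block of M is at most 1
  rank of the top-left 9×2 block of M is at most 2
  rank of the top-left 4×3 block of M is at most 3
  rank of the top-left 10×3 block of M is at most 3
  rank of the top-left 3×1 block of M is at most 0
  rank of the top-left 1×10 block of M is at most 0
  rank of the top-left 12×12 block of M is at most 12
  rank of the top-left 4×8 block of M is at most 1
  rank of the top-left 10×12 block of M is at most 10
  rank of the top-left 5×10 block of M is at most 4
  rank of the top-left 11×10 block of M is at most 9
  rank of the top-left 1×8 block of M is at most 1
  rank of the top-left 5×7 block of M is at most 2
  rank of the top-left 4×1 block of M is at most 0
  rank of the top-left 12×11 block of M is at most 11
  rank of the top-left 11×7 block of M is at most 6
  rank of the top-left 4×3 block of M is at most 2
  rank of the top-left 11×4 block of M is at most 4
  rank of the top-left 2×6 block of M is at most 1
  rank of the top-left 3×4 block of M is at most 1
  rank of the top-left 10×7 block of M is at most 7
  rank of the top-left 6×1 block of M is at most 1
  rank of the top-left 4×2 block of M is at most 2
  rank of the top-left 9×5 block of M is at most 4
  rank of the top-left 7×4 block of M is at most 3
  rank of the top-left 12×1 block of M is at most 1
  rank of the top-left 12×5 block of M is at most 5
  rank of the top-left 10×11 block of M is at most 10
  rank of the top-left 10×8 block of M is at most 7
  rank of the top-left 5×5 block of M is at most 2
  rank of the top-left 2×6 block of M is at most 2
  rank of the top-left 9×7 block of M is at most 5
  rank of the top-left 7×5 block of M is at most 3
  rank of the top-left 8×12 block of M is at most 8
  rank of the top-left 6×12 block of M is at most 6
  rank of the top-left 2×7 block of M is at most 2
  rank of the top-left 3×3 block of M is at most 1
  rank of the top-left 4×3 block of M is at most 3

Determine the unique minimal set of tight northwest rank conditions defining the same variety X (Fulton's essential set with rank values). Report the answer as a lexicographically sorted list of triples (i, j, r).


Rank table r_w(12×12) implied by the 42 constraints:

  row 1: 0 0 0 0 0 0 0 0 0 0 1 1
  row 2: 0 1 1 1 1 1 1 1 1 1 2 2
  row 3: 0 1 1 1 1 1 1 1 2 2 3 3
  row 4: 0 1 1 1 1 1 1 1 2 3 4 4
  row 5: 1 2 2 2 2 2 2 2 3 4 5 5
  row 6: 1 2 3 3 3 3 3 3 4 5 6 6
  row 7: 1 2 3 3 3 4 4 4 5 6 7 7
  row 8: 1 2 3 4 4 5 5 5 6 7 8 8
  row 9: 1 2 3 4 4 5 5 6 7 8 9 9
  row 10: 1 2 3 4 5 6 6 7 8 9 10 10
  row 11: 1 2 3 4 5 6 6 7 8 9 10 11
  row 12: 1 2 3 4 5 6 7 8 9 10 11 12

reading off 1-entries of Δ²R: w = (11, 2, 9, 10, 1, 3, 6, 4, 8, 5, 12, 7).

Rothe diagram D(w) (30 cells), 7 SE-corners (essential conditions):

[(1, 10, 0), (4, 1, 0), (4, 8, 1), (7, 5, 3), (9, 5, 4), (9, 7, 5), (11, 7, 6)]


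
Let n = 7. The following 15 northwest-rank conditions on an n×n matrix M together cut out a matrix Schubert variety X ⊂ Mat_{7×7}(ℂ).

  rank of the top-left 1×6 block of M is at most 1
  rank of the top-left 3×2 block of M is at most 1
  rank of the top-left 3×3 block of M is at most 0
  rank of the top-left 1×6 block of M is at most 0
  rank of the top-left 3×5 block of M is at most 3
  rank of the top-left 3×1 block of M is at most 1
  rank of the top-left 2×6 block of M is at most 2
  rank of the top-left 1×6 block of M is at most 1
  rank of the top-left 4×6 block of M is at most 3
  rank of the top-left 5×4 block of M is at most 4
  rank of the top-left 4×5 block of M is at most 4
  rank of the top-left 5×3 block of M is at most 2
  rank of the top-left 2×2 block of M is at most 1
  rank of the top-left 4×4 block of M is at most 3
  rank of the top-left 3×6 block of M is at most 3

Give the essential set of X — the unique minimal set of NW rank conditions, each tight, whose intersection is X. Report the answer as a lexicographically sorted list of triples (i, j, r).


Reconstructing r_w from the 15 given conditions:

  row 1: 0 0 0 0 0 0 1
  row 2: 0 0 0 1 1 1 2
  row 3: 0 0 0 1 2 2 3
  row 4: 1 1 1 2 3 3 4
  row 5: 1 2 2 3 4 4 5
  row 6: 1 2 3 4 5 5 6
  row 7: 1 2 3 4 5 6 7

so w = (7, 4, 5, 1, 2, 3, 6).

Rothe diagram D(w) (12 cells), 2 SE-corners (essential conditions):

[(1, 6, 0), (3, 3, 0)]


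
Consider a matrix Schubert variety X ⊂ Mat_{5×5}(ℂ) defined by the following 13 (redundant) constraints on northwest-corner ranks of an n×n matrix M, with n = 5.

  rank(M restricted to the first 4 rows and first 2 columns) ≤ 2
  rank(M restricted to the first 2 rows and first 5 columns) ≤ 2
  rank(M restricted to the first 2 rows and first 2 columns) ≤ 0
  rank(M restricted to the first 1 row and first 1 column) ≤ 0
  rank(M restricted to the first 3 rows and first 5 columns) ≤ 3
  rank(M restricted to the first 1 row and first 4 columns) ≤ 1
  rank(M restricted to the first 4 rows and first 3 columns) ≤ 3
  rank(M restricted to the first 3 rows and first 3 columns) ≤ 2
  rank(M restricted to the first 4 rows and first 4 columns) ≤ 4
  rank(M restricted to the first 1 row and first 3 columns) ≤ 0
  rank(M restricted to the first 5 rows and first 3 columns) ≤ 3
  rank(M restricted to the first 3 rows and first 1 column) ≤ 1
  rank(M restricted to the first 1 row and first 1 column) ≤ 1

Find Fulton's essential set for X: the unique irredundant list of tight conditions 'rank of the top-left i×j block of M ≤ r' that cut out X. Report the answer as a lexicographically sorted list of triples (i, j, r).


Rank table r_w(5×5) implied by the 13 constraints:

  row 1: 0, 0, 0, 1, 1
  row 2: 0, 0, 1, 2, 2
  row 3: 1, 1, 2, 3, 3
  row 4: 1, 2, 3, 4, 4
  row 5: 1, 2, 3, 4, 5

giving w = (4, 3, 1, 2, 5) via Δ²R.

|D(w)|=5, |Ess(w)|=2:

[(1, 3, 0), (2, 2, 0)]


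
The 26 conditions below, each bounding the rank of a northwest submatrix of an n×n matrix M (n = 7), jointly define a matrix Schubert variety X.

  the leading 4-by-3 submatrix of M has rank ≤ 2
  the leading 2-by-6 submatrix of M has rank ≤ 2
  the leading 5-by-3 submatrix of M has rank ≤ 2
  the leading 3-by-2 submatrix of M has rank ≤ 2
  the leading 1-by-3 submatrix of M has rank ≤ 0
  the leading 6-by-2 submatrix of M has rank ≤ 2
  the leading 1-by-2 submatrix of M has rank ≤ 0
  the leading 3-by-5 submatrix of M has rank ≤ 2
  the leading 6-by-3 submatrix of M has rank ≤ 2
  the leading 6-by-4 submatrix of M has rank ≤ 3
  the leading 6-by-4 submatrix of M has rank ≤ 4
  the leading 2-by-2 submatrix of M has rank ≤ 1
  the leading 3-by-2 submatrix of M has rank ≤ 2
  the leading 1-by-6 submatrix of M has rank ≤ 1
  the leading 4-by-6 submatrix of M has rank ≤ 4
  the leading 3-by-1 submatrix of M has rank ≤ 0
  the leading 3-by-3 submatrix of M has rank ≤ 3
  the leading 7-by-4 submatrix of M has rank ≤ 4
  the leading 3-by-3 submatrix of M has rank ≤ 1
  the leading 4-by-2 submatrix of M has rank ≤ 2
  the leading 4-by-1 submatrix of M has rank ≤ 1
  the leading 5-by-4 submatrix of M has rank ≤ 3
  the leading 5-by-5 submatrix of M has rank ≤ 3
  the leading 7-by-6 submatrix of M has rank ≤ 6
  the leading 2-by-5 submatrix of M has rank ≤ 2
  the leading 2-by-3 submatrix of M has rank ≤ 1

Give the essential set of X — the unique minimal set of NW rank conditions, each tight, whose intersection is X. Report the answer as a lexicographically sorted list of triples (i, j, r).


Reconstructing r_w from the 26 given conditions:

  i=1: 0  0  0  1  1  1  1
  i=2: 0  1  1  2  2  2  2
  i=3: 0  1  1  2  2  3  3
  i=4: 1  2  2  3  3  4  4
  i=5: 1  2  2  3  3  4  5
  i=6: 1  2  2  3  4  5  6
  i=7: 1  2  3  4  5  6  7

the unique w with this rank table is (4, 2, 6, 1, 7, 5, 3).

Rothe diagram D(w) (10 cells), 6 SE-corners (essential conditions):

[(1, 3, 0), (3, 1, 0), (3, 3, 1), (3, 5, 2), (5, 5, 3), (6, 3, 2)]


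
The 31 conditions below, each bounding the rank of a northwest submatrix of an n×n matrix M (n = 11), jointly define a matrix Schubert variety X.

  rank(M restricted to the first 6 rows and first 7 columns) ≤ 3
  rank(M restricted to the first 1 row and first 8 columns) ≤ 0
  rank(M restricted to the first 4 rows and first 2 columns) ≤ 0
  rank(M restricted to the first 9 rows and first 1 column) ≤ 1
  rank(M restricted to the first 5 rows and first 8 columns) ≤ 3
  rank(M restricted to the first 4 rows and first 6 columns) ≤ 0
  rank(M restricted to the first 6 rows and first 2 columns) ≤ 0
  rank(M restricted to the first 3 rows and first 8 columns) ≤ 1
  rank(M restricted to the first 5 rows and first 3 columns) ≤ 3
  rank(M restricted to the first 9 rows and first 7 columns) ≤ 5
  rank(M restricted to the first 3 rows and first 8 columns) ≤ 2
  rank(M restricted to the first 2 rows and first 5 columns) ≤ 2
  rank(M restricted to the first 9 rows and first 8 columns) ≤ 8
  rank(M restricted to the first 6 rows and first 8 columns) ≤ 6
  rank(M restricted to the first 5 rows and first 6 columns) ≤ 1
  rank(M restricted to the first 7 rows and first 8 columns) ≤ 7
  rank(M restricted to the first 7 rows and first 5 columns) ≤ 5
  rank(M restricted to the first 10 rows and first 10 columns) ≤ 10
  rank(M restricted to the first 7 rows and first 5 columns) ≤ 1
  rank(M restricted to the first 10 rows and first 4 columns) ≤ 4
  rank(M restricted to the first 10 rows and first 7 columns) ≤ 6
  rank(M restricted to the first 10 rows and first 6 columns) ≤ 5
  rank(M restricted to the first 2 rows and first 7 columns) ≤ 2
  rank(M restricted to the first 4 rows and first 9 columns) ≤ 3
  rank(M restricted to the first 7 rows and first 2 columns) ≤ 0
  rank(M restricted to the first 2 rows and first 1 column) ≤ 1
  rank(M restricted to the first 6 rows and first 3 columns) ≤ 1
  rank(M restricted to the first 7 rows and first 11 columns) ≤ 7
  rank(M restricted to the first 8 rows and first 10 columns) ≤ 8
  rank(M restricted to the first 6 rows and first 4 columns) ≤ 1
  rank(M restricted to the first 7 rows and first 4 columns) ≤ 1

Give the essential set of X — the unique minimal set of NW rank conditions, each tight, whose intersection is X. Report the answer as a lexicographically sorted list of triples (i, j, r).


Reconstructing r_w from the 31 given conditions:

  0  0  0  0  0  0  0  0  1  1  1
  0  0  0  0  0  0  1  1  2  2  2
  0  0  0  0  0  0  1  1  2  3  3
  0  0  0  0  0  0  1  2  3  4  4
  0  0  1  1  1  1  2  3  4  5  5
  0  0  1  1  1  2  3  4  5  6  6
  0  0  1  1  1  2  3  4  5  6  7
  1  1  2  2  2  3  4  5  6  7  8
  1  2  3  3  3  4  5  6  7  8  9
  1  2  3  4  4  5  6  7  8  9  10
  1  2  3  4  5  6  7  8  9  10  11

so w = (9, 7, 10, 8, 3, 6, 11, 1, 2, 4, 5).

ℓ(w)=37; the 5 essential cells (i,j,r):

[(1, 8, 0), (3, 8, 1), (4, 6, 0), (7, 2, 0), (7, 5, 1)]
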